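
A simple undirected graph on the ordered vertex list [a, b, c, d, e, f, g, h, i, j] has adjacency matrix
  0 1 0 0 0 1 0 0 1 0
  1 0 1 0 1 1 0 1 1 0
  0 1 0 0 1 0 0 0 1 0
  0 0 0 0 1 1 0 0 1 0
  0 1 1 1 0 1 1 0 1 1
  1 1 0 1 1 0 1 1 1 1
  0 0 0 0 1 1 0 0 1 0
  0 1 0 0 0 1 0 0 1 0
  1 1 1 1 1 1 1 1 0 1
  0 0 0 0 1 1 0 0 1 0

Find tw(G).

3

A width-3 tree decomposition is:
Bags: B1 = {b, c, e, i}  B2 = {b, e, f, i}  B3 = {e, f, i, j}  B4 = {e, f, g, i}  B5 = {a, b, f, i}  B6 = {d, e, f, i}  B7 = {b, f, h, i}
Tree: B1–B2, B2–B3, B3–B4, B2–B5, B4–B6, B2–B7
Each bag holds 4 vertices, so the decomposition has width 3, which upper-bounds the treewidth. On the other hand G contains the 4-clique {b, c, e, i}. A clique must lie in a single bag of any decomposition, so no decomposition can have width below 3. Hence tw(G) = 3 exactly.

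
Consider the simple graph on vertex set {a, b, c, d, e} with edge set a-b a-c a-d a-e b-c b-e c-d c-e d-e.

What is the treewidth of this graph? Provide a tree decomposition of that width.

Treewidth 3.
One optimal decomposition is:
Bags: B1 = {a, b, c, e}  B2 = {a, c, d, e}
Tree: B1–B2

Each bag holds 4 vertices, so the decomposition has width 3, which upper-bounds the treewidth. For the lower bound, the 4 vertices {a, c, d, e} are pairwise adjacent, and any tree decomposition puts a clique entirely inside one bag — forcing width ≥ 3. Combining the bounds, tw(G) = 3.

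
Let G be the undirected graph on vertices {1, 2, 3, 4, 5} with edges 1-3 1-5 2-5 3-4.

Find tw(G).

A width-1 tree decomposition is:
Bags: B1 = {2, 5}  B2 = {1, 5}  B3 = {1, 3}  B4 = {3, 4}
Tree: B1–B2, B2–B3, B3–B4
Every bag has size at most 2, so the width is 2 − 1 = 1 and tw(G) ≤ 1. Any graph with an edge has treewidth ≥ 1, and G has the edge 2–5. The upper and lower bounds meet at 1, so that is the treewidth.

1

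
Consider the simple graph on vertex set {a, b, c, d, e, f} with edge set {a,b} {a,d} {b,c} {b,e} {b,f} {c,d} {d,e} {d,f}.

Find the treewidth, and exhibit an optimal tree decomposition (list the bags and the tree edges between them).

Each bag holds 3 vertices, so the decomposition has width 2, which upper-bounds the treewidth. The edges b–f–d–c–b form a cycle, so G is not a tree and its treewidth is at least 2. Combining the bounds, tw(G) = 2.

Treewidth 2.
Bags: B1 = {b, d, f}  B2 = {b, c, d}  B3 = {a, b, d}  B4 = {b, d, e}
Tree: B1–B2, B2–B3, B3–B4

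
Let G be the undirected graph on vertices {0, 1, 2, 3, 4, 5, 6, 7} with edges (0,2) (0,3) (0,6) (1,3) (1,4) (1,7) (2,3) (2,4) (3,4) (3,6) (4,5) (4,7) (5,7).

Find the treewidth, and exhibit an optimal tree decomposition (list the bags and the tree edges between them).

The largest bag has 3 vertices, giving width 2; this decomposition certifies tw(G) ≤ 2. On the other hand G contains the 3-clique {0, 2, 3}. A clique must lie in a single bag of any decomposition, so no decomposition can have width below 2. Therefore the treewidth is 2.

Treewidth 2.
One such decomposition:
Bags: B1 = {0, 2, 3}  B2 = {2, 3, 4}  B3 = {1, 3, 4}  B4 = {1, 4, 7}  B5 = {0, 3, 6}  B6 = {4, 5, 7}
Tree: B1–B2, B2–B3, B3–B4, B1–B5, B4–B6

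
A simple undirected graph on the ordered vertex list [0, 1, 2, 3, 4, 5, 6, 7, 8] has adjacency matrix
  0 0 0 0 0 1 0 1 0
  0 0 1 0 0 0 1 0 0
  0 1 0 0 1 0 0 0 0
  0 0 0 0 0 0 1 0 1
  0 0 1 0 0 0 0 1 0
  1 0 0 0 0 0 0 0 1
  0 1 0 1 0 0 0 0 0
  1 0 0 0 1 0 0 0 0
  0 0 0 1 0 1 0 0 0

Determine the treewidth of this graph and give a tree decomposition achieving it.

Every bag has size at most 3, so the width is 3 − 1 = 2 and tw(G) ≤ 2. Since 6–3–8–5–0–7–4–2–1–6 is a cycle in G, G is not acyclic. Forests are exactly the graphs of treewidth ≤ 1, so tw(G) ≥ 2. Therefore the treewidth is 2.

Treewidth 2.
One optimal decomposition is:
Bags: B1 = {3, 6, 8}  B2 = {5, 6, 8}  B3 = {0, 5, 6}  B4 = {0, 6, 7}  B5 = {4, 6, 7}  B6 = {2, 4, 6}  B7 = {1, 2, 6}
Tree: B1–B2, B2–B3, B3–B4, B4–B5, B5–B6, B6–B7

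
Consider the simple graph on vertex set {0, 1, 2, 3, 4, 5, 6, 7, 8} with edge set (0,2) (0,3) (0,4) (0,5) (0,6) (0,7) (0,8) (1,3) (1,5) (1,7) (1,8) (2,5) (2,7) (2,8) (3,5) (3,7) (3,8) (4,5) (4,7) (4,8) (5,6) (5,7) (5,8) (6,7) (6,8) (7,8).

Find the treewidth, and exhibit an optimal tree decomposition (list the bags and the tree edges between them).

Treewidth 4.
One such decomposition:
Bags: B1 = {0, 3, 5, 7, 8}  B2 = {0, 2, 5, 7, 8}  B3 = {1, 3, 5, 7, 8}  B4 = {0, 4, 5, 7, 8}  B5 = {0, 5, 6, 7, 8}
Tree: B1–B2, B1–B3, B1–B4, B4–B5

Each bag holds 5 vertices, so the decomposition has width 4, which upper-bounds the treewidth. Conversely, {0, 2, 5, 7, 8} is a clique of size 5, and the vertices of any clique must share a bag in every tree decomposition; so some bag has ≥ 5 vertices and tw(G) ≥ 4. The upper and lower bounds meet at 4, so that is the treewidth.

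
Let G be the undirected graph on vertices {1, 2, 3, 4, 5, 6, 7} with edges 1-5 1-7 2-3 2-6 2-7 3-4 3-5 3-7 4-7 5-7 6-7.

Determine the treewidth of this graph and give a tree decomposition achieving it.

Treewidth 2.
One optimal decomposition is:
Bags: B1 = {3, 4, 7}  B2 = {2, 3, 7}  B3 = {2, 6, 7}  B4 = {3, 5, 7}  B5 = {1, 5, 7}
Tree: B1–B2, B2–B3, B2–B4, B4–B5

Every bag has size at most 3, so the width is 3 − 1 = 2 and tw(G) ≤ 2. Conversely, {1, 5, 7} is a clique of size 3, and the vertices of any clique must share a bag in every tree decomposition; so some bag has ≥ 3 vertices and tw(G) ≥ 2. Combining the bounds, tw(G) = 2.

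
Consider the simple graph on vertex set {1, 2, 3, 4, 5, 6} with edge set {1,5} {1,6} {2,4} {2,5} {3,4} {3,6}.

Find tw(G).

2

A width-2 tree decomposition is:
Bags: B1 = {1, 3, 6}  B2 = {1, 3, 5}  B3 = {2, 3, 5}  B4 = {2, 3, 4}
Tree: B1–B2, B2–B3, B3–B4
Every bag has size at most 3, so the width is 3 − 1 = 2 and tw(G) ≤ 2. Since 3–6–1–5–2–4–3 is a cycle in G, G is not acyclic. Forests are exactly the graphs of treewidth ≤ 1, so tw(G) ≥ 2. The upper and lower bounds meet at 2, so that is the treewidth.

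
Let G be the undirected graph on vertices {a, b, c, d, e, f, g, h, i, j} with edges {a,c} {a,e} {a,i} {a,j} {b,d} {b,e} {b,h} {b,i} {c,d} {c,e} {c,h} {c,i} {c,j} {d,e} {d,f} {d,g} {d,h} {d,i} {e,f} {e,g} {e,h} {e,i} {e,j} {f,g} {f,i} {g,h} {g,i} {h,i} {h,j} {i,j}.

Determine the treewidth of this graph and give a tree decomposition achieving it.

Treewidth 4.
Bags: B1 = {d, e, g, h, i}  B2 = {c, d, e, h, i}  B3 = {b, d, e, h, i}  B4 = {c, e, h, i, j}  B5 = {d, e, f, g, i}  B6 = {a, c, e, i, j}
Tree: B1–B2, B2–B3, B2–B4, B1–B5, B4–B6

Each bag holds 5 vertices, so the decomposition has width 4, which upper-bounds the treewidth. On the other hand G contains the 5-clique {d, e, g, h, i}. A clique must lie in a single bag of any decomposition, so no decomposition can have width below 4. The upper and lower bounds meet at 4, so that is the treewidth.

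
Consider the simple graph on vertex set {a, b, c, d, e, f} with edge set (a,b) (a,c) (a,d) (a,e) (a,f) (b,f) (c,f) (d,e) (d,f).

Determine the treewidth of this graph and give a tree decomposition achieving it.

Each bag holds 3 vertices, so the decomposition has width 2, which upper-bounds the treewidth. For the lower bound, the 3 vertices {a, d, e} are pairwise adjacent, and any tree decomposition puts a clique entirely inside one bag — forcing width ≥ 2. Combining the bounds, tw(G) = 2.

Treewidth 2.
One optimal decomposition is:
Bags: B1 = {a, d, f}  B2 = {a, c, f}  B3 = {a, d, e}  B4 = {a, b, f}
Tree: B1–B2, B1–B3, B2–B4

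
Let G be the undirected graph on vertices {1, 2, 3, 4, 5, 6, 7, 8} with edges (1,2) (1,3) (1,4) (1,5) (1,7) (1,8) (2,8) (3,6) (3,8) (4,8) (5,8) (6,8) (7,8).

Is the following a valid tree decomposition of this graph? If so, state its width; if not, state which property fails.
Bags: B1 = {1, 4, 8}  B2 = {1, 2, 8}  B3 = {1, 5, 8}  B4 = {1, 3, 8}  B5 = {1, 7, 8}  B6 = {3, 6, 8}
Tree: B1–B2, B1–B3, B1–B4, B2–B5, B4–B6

Yes; width 2.

Every vertex of G appears in some bag (union = {1, 2, 3, 4, 5, 6, 7, 8}); every edge is covered by a bag; and for each vertex v the set of bags containing v is connected in the bag tree. The decomposition is therefore valid. The largest bag has 3 vertices, so the width is 2.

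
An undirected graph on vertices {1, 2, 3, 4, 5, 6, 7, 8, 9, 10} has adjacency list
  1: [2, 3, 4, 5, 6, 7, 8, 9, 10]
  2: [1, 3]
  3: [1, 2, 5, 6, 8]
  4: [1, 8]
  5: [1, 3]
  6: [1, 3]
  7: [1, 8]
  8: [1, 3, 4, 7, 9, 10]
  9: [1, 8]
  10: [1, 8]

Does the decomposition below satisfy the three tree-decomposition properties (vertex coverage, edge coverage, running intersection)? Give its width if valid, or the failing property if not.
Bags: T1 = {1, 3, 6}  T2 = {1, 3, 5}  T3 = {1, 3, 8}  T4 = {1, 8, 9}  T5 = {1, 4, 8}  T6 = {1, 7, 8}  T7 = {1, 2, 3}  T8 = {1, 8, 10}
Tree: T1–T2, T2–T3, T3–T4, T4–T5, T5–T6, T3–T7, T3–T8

Checking the three conditions: (i) the bags cover all of {1, 2, 3, 4, 5, 6, 7, 8, 9, 10}; (ii) for each edge, some bag contains both endpoints; (iii) the bags containing any fixed vertex form a subtree. All hold, so the decomposition is valid with width 3 − 1 = 2.

Yes; width 2.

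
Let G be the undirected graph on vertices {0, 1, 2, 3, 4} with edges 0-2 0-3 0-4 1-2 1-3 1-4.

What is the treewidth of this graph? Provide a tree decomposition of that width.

Treewidth 2.
Bags: B1 = {0, 1, 3}  B2 = {0, 1, 2}  B3 = {0, 1, 4}
Tree: B1–B2, B2–B3

Each bag holds 3 vertices, so the decomposition has width 2, which upper-bounds the treewidth. The edges 0–3–1–2–0 form a cycle, so G is not a tree and its treewidth is at least 2. Hence tw(G) = 2 exactly.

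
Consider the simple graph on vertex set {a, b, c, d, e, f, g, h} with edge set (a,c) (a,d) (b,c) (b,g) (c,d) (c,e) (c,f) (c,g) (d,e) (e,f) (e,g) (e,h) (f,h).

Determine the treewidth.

A width-2 tree decomposition is:
Bags: B1 = {c, e, g}  B2 = {c, e, f}  B3 = {b, c, g}  B4 = {c, d, e}  B5 = {e, f, h}  B6 = {a, c, d}
Tree: B1–B2, B1–B3, B1–B4, B2–B5, B4–B6
Every bag has size at most 3, so the width is 3 − 1 = 2 and tw(G) ≤ 2. Conversely, {e, f, h} is a clique of size 3, and the vertices of any clique must share a bag in every tree decomposition; so some bag has ≥ 3 vertices and tw(G) ≥ 2. Combining the bounds, tw(G) = 2.

2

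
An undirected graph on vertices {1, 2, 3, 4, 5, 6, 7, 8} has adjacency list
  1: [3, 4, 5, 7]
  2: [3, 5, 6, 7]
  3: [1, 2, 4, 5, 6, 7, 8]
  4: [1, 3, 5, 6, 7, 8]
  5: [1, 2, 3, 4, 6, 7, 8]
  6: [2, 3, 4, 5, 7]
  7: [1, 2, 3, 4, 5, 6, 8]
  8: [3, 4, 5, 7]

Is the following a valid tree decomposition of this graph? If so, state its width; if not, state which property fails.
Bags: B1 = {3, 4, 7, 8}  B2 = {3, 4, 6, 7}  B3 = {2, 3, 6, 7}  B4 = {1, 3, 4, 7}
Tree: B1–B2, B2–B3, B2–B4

No — vertex 5 appears in no bag.

A tree decomposition must satisfy three properties: every vertex lies in some bag; for every edge, both endpoints lie together in some bag; and for every vertex, the bags containing it form a connected subtree. Here vertex 5 appears in no bag, so the decomposition is invalid.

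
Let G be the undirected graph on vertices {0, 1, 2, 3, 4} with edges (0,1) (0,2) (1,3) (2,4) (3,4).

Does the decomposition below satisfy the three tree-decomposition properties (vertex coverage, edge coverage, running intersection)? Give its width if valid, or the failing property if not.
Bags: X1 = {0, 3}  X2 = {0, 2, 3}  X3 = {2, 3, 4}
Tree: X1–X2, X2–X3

No — vertex 1 appears in no bag.

A tree decomposition must satisfy three properties: every vertex lies in some bag; for every edge, both endpoints lie together in some bag; and for every vertex, the bags containing it form a connected subtree. Here vertex 1 appears in no bag, so the decomposition is invalid.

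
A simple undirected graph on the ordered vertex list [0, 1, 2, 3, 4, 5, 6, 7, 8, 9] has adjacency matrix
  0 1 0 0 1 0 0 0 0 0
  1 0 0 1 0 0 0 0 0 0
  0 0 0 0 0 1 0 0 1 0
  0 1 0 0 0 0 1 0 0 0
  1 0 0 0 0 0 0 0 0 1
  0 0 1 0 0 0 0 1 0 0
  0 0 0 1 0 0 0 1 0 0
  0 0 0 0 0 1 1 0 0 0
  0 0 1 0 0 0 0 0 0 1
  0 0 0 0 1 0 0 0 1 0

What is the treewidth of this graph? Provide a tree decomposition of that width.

Treewidth 2.
One such decomposition:
Bags: B1 = {0, 1, 3}  B2 = {0, 3, 6}  B3 = {0, 6, 7}  B4 = {0, 5, 7}  B5 = {0, 2, 5}  B6 = {0, 2, 8}  B7 = {0, 8, 9}  B8 = {0, 4, 9}
Tree: B1–B2, B2–B3, B3–B4, B4–B5, B5–B6, B6–B7, B7–B8

Each bag holds 3 vertices, so the decomposition has width 2, which upper-bounds the treewidth. Since 0–1–3–6–7–5–2–8–9–4–0 is a cycle in G, G is not acyclic. Forests are exactly the graphs of treewidth ≤ 1, so tw(G) ≥ 2. Therefore the treewidth is 2.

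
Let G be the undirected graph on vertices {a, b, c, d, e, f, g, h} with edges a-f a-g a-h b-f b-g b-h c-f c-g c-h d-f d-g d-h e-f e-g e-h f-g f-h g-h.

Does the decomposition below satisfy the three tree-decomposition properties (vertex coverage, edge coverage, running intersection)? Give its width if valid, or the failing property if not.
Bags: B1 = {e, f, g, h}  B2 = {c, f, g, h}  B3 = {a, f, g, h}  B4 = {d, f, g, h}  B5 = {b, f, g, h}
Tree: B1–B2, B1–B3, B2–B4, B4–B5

Yes; width 3.

Every vertex of G appears in some bag (union = {a, b, c, d, e, f, g, h}); every edge is covered by a bag; and for each vertex v the set of bags containing v is connected in the bag tree. The decomposition is therefore valid. The largest bag has 4 vertices, so the width is 3.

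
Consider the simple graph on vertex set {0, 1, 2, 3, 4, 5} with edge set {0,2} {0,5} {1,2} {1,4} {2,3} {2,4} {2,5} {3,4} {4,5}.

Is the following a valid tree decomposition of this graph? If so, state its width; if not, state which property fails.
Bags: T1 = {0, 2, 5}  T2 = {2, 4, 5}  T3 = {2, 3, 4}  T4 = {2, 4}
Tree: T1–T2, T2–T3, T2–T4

No — vertex 1 appears in no bag.

A tree decomposition must satisfy three properties: every vertex lies in some bag; for every edge, both endpoints lie together in some bag; and for every vertex, the bags containing it form a connected subtree. Here vertex 1 appears in no bag, so the decomposition is invalid.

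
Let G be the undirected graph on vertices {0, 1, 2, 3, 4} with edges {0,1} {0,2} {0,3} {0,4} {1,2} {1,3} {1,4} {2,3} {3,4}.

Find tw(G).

3

A width-3 tree decomposition is:
Bags: B1 = {0, 1, 3, 4}  B2 = {0, 1, 2, 3}
Tree: B1–B2
Each bag holds 4 vertices, so the decomposition has width 3, which upper-bounds the treewidth. Conversely, {0, 1, 2, 3} is a clique of size 4, and the vertices of any clique must share a bag in every tree decomposition; so some bag has ≥ 4 vertices and tw(G) ≥ 3. Combining the bounds, tw(G) = 3.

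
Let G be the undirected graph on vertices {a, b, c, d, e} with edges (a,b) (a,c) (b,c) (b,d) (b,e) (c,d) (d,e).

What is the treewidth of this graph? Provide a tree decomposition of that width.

Each bag holds 3 vertices, so the decomposition has width 2, which upper-bounds the treewidth. For the lower bound, the 3 vertices {b, d, e} are pairwise adjacent, and any tree decomposition puts a clique entirely inside one bag — forcing width ≥ 2. Combining the bounds, tw(G) = 2.

Treewidth 2.
One such decomposition:
Bags: B1 = {a, b, c}  B2 = {b, c, d}  B3 = {b, d, e}
Tree: B1–B2, B2–B3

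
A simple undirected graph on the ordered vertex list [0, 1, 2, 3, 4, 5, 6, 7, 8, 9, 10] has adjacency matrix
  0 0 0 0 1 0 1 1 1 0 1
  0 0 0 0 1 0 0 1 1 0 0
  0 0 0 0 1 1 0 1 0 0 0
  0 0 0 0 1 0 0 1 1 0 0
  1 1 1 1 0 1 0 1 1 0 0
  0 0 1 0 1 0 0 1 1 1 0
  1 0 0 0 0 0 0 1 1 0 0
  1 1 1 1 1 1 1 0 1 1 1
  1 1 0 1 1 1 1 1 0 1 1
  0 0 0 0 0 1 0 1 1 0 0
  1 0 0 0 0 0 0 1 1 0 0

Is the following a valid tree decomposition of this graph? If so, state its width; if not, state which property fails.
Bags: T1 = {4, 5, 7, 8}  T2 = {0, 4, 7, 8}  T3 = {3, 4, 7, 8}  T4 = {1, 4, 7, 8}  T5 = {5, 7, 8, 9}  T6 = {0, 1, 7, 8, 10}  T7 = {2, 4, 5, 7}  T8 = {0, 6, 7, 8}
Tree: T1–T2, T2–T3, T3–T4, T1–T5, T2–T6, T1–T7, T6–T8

No — bags containing vertex 1 are not connected in the tree.

A tree decomposition must satisfy three properties: every vertex lies in some bag; for every edge, both endpoints lie together in some bag; and for every vertex, the bags containing it form a connected subtree. Here bags containing vertex 1 are not connected in the tree, so the decomposition is invalid.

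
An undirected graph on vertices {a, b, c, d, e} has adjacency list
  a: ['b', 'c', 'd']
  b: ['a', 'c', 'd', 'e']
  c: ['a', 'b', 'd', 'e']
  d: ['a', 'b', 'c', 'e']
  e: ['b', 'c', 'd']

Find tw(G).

3

A width-3 tree decomposition is:
Bags: B1 = {b, c, d, e}  B2 = {a, b, c, d}
Tree: B1–B2
Each bag holds 4 vertices, so the decomposition has width 3, which upper-bounds the treewidth. On the other hand G contains the 4-clique {b, c, d, e}. A clique must lie in a single bag of any decomposition, so no decomposition can have width below 3. Combining the bounds, tw(G) = 3.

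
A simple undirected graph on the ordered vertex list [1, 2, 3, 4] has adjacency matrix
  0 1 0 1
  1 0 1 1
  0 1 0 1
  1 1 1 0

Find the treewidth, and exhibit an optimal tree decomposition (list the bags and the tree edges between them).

Treewidth 2.
One optimal decomposition is:
Bags: B1 = {2, 3, 4}  B2 = {1, 2, 4}
Tree: B1–B2

The largest bag has 3 vertices, giving width 2; this decomposition certifies tw(G) ≤ 2. On the other hand G contains the 3-clique {1, 2, 4}. A clique must lie in a single bag of any decomposition, so no decomposition can have width below 2. Therefore the treewidth is 2.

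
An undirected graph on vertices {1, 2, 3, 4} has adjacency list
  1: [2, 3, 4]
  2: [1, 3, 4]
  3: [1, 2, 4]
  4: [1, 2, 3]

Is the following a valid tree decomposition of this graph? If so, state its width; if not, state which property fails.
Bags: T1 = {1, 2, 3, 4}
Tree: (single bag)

Yes; width 3.

Vertex coverage: the bags together contain {1, 2, 3, 4}, the full vertex set. Edge coverage: each edge of G has both endpoints in at least one bag. Running intersection: for every vertex, the bags containing it form a connected subtree. All three properties hold, so this is a valid tree decomposition of width max|bag| − 1 = 3, and hence tw(G) ≤ 3.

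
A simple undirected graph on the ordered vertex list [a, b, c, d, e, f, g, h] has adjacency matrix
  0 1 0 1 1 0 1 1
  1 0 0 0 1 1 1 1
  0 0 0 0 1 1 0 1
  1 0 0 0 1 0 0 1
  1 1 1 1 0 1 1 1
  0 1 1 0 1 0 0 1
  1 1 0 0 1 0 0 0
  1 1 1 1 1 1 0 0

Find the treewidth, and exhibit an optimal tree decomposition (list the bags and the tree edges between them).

Treewidth 3.
One optimal decomposition is:
Bags: B1 = {a, b, e, h}  B2 = {a, b, e, g}  B3 = {a, d, e, h}  B4 = {b, e, f, h}  B5 = {c, e, f, h}
Tree: B1–B2, B1–B3, B1–B4, B4–B5

Each bag holds 4 vertices, so the decomposition has width 3, which upper-bounds the treewidth. Conversely, {a, b, e, g} is a clique of size 4, and the vertices of any clique must share a bag in every tree decomposition; so some bag has ≥ 4 vertices and tw(G) ≥ 3. Combining the bounds, tw(G) = 3.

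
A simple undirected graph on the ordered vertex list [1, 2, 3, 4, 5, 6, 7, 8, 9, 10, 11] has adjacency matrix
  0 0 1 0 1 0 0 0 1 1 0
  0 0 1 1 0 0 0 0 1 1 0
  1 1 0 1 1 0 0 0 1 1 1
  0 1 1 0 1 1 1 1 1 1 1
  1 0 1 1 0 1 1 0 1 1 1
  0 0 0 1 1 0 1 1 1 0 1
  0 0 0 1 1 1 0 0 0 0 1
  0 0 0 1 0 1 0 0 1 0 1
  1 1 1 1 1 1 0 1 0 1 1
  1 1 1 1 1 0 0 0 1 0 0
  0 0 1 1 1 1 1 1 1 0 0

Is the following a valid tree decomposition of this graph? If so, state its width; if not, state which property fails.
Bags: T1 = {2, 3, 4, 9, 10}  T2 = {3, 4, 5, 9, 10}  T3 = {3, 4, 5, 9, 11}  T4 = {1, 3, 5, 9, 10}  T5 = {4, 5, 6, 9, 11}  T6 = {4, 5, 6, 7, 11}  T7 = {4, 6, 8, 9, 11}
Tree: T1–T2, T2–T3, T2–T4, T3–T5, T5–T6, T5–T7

Yes; width 4.

Vertex coverage: the bags together contain {1, 2, 3, 4, 5, 6, 7, 8, 9, 10, 11}, the full vertex set. Edge coverage: each edge of G has both endpoints in at least one bag. Running intersection: for every vertex, the bags containing it form a connected subtree. All three properties hold, so this is a valid tree decomposition of width max|bag| − 1 = 4, and hence tw(G) ≤ 4.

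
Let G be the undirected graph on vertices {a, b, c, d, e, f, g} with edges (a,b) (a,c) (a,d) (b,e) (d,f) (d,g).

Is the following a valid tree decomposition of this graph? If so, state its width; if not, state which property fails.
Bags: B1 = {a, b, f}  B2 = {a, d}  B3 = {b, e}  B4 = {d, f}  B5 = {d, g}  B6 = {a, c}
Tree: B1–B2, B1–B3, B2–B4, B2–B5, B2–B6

A tree decomposition must satisfy three properties: every vertex lies in some bag; for every edge, both endpoints lie together in some bag; and for every vertex, the bags containing it form a connected subtree. Here bags containing vertex f are not connected in the tree, so the decomposition is invalid.

No — bags containing vertex f are not connected in the tree.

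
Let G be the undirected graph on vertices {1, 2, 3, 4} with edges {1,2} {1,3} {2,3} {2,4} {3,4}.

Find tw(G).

A width-2 tree decomposition is:
Bags: B1 = {2, 3, 4}  B2 = {1, 2, 3}
Tree: B1–B2
Every bag has size at most 3, so the width is 3 − 1 = 2 and tw(G) ≤ 2. On the other hand G contains the 3-clique {1, 2, 3}. A clique must lie in a single bag of any decomposition, so no decomposition can have width below 2. Hence tw(G) = 2 exactly.

2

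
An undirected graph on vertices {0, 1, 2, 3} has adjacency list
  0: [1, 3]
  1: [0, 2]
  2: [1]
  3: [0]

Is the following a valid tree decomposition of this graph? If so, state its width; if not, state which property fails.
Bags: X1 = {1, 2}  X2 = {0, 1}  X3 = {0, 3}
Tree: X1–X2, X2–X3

Yes; width 1.

Checking the three conditions: (i) the bags cover all of {0, 1, 2, 3}; (ii) for each edge, some bag contains both endpoints; (iii) the bags containing any fixed vertex form a subtree. All hold, so the decomposition is valid with width 2 − 1 = 1.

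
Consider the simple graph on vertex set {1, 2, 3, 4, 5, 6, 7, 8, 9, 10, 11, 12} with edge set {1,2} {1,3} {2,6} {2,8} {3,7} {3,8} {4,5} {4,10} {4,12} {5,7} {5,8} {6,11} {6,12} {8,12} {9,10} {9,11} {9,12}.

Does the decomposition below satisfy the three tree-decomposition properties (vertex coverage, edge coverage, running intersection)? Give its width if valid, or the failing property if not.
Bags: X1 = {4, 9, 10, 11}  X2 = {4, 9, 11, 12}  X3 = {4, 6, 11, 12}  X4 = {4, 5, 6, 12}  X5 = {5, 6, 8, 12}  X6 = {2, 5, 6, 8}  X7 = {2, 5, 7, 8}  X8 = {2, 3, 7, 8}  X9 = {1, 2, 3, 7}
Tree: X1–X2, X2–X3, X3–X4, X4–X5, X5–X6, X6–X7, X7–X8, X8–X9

Checking the three conditions: (i) the bags cover all of {1, 2, 3, 4, 5, 6, 7, 8, 9, 10, 11, 12}; (ii) for each edge, some bag contains both endpoints; (iii) the bags containing any fixed vertex form a subtree. All hold, so the decomposition is valid with width 4 − 1 = 3.

Yes; width 3.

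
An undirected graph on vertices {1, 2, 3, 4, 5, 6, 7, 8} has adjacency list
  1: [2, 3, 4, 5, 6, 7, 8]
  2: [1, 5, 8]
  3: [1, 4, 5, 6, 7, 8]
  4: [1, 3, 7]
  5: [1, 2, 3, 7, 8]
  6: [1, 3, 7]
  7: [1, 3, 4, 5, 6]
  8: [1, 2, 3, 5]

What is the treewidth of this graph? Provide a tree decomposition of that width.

Each bag holds 4 vertices, so the decomposition has width 3, which upper-bounds the treewidth. On the other hand G contains the 4-clique {1, 2, 5, 8}. A clique must lie in a single bag of any decomposition, so no decomposition can have width below 3. Hence tw(G) = 3 exactly.

Treewidth 3.
Bags: B1 = {1, 3, 5, 7}  B2 = {1, 3, 4, 7}  B3 = {1, 3, 5, 8}  B4 = {1, 3, 6, 7}  B5 = {1, 2, 5, 8}
Tree: B1–B2, B1–B3, B2–B4, B3–B5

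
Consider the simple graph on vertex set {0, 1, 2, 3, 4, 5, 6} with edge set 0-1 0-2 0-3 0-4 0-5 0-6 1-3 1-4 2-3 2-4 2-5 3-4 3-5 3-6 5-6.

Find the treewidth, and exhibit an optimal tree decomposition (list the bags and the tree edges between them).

Treewidth 3.
One such decomposition:
Bags: B1 = {0, 1, 3, 4}  B2 = {0, 2, 3, 4}  B3 = {0, 2, 3, 5}  B4 = {0, 3, 5, 6}
Tree: B1–B2, B2–B3, B3–B4

The largest bag has 4 vertices, giving width 3; this decomposition certifies tw(G) ≤ 3. For the lower bound, the 4 vertices {0, 1, 3, 4} are pairwise adjacent, and any tree decomposition puts a clique entirely inside one bag — forcing width ≥ 3. Hence tw(G) = 3 exactly.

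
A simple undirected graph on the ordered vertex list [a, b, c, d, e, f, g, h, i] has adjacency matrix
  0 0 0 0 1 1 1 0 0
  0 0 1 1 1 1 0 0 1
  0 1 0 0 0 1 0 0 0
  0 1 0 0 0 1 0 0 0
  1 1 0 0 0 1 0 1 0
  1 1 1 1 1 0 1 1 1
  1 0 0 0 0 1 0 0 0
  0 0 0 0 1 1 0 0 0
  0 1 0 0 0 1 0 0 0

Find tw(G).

2

A width-2 tree decomposition is:
Bags: B1 = {a, e, f}  B2 = {b, e, f}  B3 = {b, c, f}  B4 = {b, d, f}  B5 = {b, f, i}  B6 = {e, f, h}  B7 = {a, f, g}
Tree: B1–B2, B2–B3, B2–B4, B4–B5, B2–B6, B1–B7
Each bag holds 3 vertices, so the decomposition has width 2, which upper-bounds the treewidth. On the other hand G contains the 3-clique {a, f, g}. A clique must lie in a single bag of any decomposition, so no decomposition can have width below 2. Hence tw(G) = 2 exactly.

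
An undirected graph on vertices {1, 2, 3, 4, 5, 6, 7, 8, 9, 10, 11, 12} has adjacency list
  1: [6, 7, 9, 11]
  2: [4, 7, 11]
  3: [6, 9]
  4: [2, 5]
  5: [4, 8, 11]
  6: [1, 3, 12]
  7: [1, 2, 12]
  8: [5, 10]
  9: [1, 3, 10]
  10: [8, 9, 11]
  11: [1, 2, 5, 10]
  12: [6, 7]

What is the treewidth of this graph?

A width-3 tree decomposition is:
Bags: B1 = {3, 6, 9, 12}  B2 = {1, 6, 9, 12}  B3 = {1, 7, 9, 12}  B4 = {1, 7, 9, 10}  B5 = {1, 7, 10, 11}  B6 = {2, 7, 10, 11}  B7 = {2, 8, 10, 11}  B8 = {2, 5, 8, 11}  B9 = {2, 4, 5, 8}
Tree: B1–B2, B2–B3, B3–B4, B4–B5, B5–B6, B6–B7, B7–B8, B8–B9
The largest bag has 4 vertices, giving width 3; this decomposition certifies tw(G) ≤ 3. For the lower bound: the 4 vertex sets {3,6,12}, {9}, {1}, {2,7,10,11} are disjoint, each induces a connected subgraph, and every pair is joined by at least one edge of G. Contracting each set to a single vertex therefore yields K_{4} as a minor, and since treewidth is minor-monotone, tw(G) ≥ tw(K_{4}) = 3. The upper and lower bounds meet at 3, so that is the treewidth.

3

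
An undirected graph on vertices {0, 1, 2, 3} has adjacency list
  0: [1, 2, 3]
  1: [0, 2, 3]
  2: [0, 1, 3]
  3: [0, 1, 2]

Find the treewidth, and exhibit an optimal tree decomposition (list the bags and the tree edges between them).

With just one bag of size 4, the width is 4 − 1 = 3, so tw(G) ≤ 3. For the lower bound, the 4 vertices {0, 1, 2, 3} are pairwise adjacent, and any tree decomposition puts a clique entirely inside one bag — forcing width ≥ 3. Combining the bounds, tw(G) = 3.

Treewidth 3.
One optimal decomposition is:
Bags: B1 = {0, 1, 2, 3}
Tree: (single bag)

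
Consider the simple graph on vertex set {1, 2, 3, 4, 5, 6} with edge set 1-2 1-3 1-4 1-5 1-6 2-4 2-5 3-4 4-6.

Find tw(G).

2

A width-2 tree decomposition is:
Bags: B1 = {1, 2, 4}  B2 = {1, 2, 5}  B3 = {1, 3, 4}  B4 = {1, 4, 6}
Tree: B1–B2, B1–B3, B1–B4
Each bag holds 3 vertices, so the decomposition has width 2, which upper-bounds the treewidth. On the other hand G contains the 3-clique {1, 2, 4}. A clique must lie in a single bag of any decomposition, so no decomposition can have width below 2. Therefore the treewidth is 2.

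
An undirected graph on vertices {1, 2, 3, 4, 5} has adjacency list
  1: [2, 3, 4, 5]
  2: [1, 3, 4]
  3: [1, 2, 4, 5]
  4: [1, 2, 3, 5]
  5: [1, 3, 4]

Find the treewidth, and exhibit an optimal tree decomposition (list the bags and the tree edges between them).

Treewidth 3.
One optimal decomposition is:
Bags: B1 = {1, 2, 3, 4}  B2 = {1, 3, 4, 5}
Tree: B1–B2

Each bag holds 4 vertices, so the decomposition has width 3, which upper-bounds the treewidth. For the lower bound, the 4 vertices {1, 2, 3, 4} are pairwise adjacent, and any tree decomposition puts a clique entirely inside one bag — forcing width ≥ 3. Hence tw(G) = 3 exactly.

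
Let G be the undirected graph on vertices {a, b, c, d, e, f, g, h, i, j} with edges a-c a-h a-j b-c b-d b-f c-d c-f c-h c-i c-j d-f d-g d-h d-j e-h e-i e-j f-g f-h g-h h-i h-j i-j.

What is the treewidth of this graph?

A width-3 tree decomposition is:
Bags: B1 = {c, d, h, j}  B2 = {c, d, f, h}  B3 = {c, h, i, j}  B4 = {d, f, g, h}  B5 = {a, c, h, j}  B6 = {b, c, d, f}  B7 = {e, h, i, j}
Tree: B1–B2, B1–B3, B2–B4, B1–B5, B2–B6, B3–B7
Every bag has size at most 4, so the width is 4 − 1 = 3 and tw(G) ≤ 3. On the other hand G contains the 4-clique {d, f, g, h}. A clique must lie in a single bag of any decomposition, so no decomposition can have width below 3. Combining the bounds, tw(G) = 3.

3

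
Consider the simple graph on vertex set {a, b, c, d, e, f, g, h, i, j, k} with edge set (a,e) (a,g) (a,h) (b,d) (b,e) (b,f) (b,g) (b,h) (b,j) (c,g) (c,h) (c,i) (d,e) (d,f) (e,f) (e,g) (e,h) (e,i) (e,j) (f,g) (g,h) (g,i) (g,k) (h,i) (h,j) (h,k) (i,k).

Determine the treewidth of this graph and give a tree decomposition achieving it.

Treewidth 3.
Bags: B1 = {a, e, g, h}  B2 = {e, g, h, i}  B3 = {b, e, g, h}  B4 = {b, e, f, g}  B5 = {b, e, h, j}  B6 = {b, d, e, f}  B7 = {g, h, i, k}  B8 = {c, g, h, i}
Tree: B1–B2, B2–B3, B3–B4, B3–B5, B4–B6, B2–B7, B7–B8

The largest bag has 4 vertices, giving width 3; this decomposition certifies tw(G) ≤ 3. Conversely, {b, d, e, f} is a clique of size 4, and the vertices of any clique must share a bag in every tree decomposition; so some bag has ≥ 4 vertices and tw(G) ≥ 3. Combining the bounds, tw(G) = 3.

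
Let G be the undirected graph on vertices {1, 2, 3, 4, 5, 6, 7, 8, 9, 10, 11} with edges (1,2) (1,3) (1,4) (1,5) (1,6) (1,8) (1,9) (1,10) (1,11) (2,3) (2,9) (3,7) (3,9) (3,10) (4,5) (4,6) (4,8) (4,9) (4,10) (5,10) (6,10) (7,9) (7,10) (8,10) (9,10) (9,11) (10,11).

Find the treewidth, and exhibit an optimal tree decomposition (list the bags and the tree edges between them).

Each bag holds 4 vertices, so the decomposition has width 3, which upper-bounds the treewidth. Conversely, {1, 2, 3, 9} is a clique of size 4, and the vertices of any clique must share a bag in every tree decomposition; so some bag has ≥ 4 vertices and tw(G) ≥ 3. Hence tw(G) = 3 exactly.

Treewidth 3.
Bags: B1 = {1, 3, 9, 10}  B2 = {3, 7, 9, 10}  B3 = {1, 4, 9, 10}  B4 = {1, 4, 8, 10}  B5 = {1, 4, 6, 10}  B6 = {1, 9, 10, 11}  B7 = {1, 2, 3, 9}  B8 = {1, 4, 5, 10}
Tree: B1–B2, B1–B3, B3–B4, B4–B5, B3–B6, B1–B7, B4–B8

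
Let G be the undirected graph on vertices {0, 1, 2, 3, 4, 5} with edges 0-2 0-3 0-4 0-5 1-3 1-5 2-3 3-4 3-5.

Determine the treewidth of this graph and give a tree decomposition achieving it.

Treewidth 2.
One optimal decomposition is:
Bags: B1 = {0, 3, 5}  B2 = {0, 3, 4}  B3 = {0, 2, 3}  B4 = {1, 3, 5}
Tree: B1–B2, B2–B3, B1–B4

The largest bag has 3 vertices, giving width 2; this decomposition certifies tw(G) ≤ 2. Conversely, {0, 2, 3} is a clique of size 3, and the vertices of any clique must share a bag in every tree decomposition; so some bag has ≥ 3 vertices and tw(G) ≥ 2. Hence tw(G) = 2 exactly.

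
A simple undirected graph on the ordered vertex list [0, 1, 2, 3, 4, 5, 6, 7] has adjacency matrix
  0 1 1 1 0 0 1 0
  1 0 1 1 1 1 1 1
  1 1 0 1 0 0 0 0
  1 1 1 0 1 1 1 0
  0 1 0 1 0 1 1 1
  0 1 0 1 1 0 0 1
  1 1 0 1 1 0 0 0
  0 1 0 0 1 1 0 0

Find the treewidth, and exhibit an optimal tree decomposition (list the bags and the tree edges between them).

Treewidth 3.
Bags: B1 = {1, 3, 4, 6}  B2 = {1, 3, 4, 5}  B3 = {0, 1, 3, 6}  B4 = {0, 1, 2, 3}  B5 = {1, 4, 5, 7}
Tree: B1–B2, B1–B3, B3–B4, B2–B5

Every bag has size at most 4, so the width is 4 − 1 = 3 and tw(G) ≤ 3. For the lower bound, the 4 vertices {0, 1, 2, 3} are pairwise adjacent, and any tree decomposition puts a clique entirely inside one bag — forcing width ≥ 3. Combining the bounds, tw(G) = 3.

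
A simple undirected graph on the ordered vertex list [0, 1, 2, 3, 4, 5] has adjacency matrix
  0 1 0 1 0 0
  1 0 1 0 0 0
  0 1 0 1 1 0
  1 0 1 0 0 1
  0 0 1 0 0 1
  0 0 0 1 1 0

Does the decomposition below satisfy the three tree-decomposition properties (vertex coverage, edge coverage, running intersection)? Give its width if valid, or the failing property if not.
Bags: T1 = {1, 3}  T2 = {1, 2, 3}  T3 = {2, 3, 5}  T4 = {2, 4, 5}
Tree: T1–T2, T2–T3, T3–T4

A tree decomposition must satisfy three properties: every vertex lies in some bag; for every edge, both endpoints lie together in some bag; and for every vertex, the bags containing it form a connected subtree. Here vertex 0 appears in no bag, so the decomposition is invalid.

No — vertex 0 appears in no bag.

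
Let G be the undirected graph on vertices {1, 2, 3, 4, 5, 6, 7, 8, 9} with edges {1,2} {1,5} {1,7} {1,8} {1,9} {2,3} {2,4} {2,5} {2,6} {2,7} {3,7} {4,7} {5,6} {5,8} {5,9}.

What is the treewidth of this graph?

A width-2 tree decomposition is:
Bags: B1 = {1, 5, 9}  B2 = {1, 2, 5}  B3 = {1, 2, 7}  B4 = {2, 5, 6}  B5 = {1, 5, 8}  B6 = {2, 3, 7}  B7 = {2, 4, 7}
Tree: B1–B2, B2–B3, B2–B4, B2–B5, B3–B6, B6–B7
The largest bag has 3 vertices, giving width 2; this decomposition certifies tw(G) ≤ 2. Conversely, {1, 5, 8} is a clique of size 3, and the vertices of any clique must share a bag in every tree decomposition; so some bag has ≥ 3 vertices and tw(G) ≥ 2. Therefore the treewidth is 2.

2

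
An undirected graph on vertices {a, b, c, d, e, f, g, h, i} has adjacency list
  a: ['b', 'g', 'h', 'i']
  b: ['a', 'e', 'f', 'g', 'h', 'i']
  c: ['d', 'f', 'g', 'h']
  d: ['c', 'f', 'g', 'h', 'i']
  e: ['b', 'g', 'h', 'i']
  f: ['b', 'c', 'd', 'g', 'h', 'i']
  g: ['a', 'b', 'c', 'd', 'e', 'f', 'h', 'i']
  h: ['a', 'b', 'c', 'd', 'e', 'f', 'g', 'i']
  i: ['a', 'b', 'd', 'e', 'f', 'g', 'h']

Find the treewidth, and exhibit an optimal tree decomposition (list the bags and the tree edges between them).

Treewidth 4.
One such decomposition:
Bags: B1 = {a, b, g, h, i}  B2 = {b, f, g, h, i}  B3 = {b, e, g, h, i}  B4 = {d, f, g, h, i}  B5 = {c, d, f, g, h}
Tree: B1–B2, B1–B3, B2–B4, B4–B5

The largest bag has 5 vertices, giving width 4; this decomposition certifies tw(G) ≤ 4. Conversely, {c, d, f, g, h} is a clique of size 5, and the vertices of any clique must share a bag in every tree decomposition; so some bag has ≥ 5 vertices and tw(G) ≥ 4. Combining the bounds, tw(G) = 4.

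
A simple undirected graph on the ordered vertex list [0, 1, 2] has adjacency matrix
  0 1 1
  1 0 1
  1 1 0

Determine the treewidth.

A width-2 tree decomposition is:
Bags: B1 = {0, 1, 2}
Tree: (single bag)
A single bag containing all 3 vertices is trivially a valid decomposition of width 2. Conversely, {0, 1, 2} is a clique of size 3, and the vertices of any clique must share a bag in every tree decomposition; so some bag has ≥ 3 vertices and tw(G) ≥ 2. Therefore the treewidth is 2.

2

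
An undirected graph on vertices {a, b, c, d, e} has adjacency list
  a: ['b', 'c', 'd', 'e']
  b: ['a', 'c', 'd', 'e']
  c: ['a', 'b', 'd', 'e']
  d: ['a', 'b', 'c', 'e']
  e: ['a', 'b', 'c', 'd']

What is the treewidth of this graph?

4

A width-4 tree decomposition is:
Bags: B1 = {a, b, c, d, e}
Tree: (single bag)
A single bag containing all 5 vertices is trivially a valid decomposition of width 4. For the lower bound, the 5 vertices {a, b, c, d, e} are pairwise adjacent, and any tree decomposition puts a clique entirely inside one bag — forcing width ≥ 4. Combining the bounds, tw(G) = 4.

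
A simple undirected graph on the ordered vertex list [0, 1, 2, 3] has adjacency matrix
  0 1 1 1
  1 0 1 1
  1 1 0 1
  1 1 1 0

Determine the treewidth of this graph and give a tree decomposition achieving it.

Treewidth 3.
One such decomposition:
Bags: B1 = {0, 1, 2, 3}
Tree: (single bag)

A single bag containing all 4 vertices is trivially a valid decomposition of width 3. Conversely, {0, 1, 2, 3} is a clique of size 4, and the vertices of any clique must share a bag in every tree decomposition; so some bag has ≥ 4 vertices and tw(G) ≥ 3. Combining the bounds, tw(G) = 3.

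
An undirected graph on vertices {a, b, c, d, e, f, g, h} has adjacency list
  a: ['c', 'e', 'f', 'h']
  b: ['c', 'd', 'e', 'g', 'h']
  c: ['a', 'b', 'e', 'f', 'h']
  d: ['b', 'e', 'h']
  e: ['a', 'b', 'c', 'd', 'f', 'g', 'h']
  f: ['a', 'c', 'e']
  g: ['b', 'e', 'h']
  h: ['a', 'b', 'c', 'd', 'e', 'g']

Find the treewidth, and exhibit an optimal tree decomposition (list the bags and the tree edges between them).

The largest bag has 4 vertices, giving width 3; this decomposition certifies tw(G) ≤ 3. On the other hand G contains the 4-clique {a, c, e, h}. A clique must lie in a single bag of any decomposition, so no decomposition can have width below 3. Combining the bounds, tw(G) = 3.

Treewidth 3.
One optimal decomposition is:
Bags: B1 = {a, c, e, f}  B2 = {a, c, e, h}  B3 = {b, c, e, h}  B4 = {b, d, e, h}  B5 = {b, e, g, h}
Tree: B1–B2, B2–B3, B3–B4, B4–B5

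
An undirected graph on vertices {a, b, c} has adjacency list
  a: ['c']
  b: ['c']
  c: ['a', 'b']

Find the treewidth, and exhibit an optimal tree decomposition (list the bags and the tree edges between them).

Every bag has size at most 2, so the width is 2 − 1 = 1 and tw(G) ≤ 1. G has an edge, so its treewidth is at least 1. Therefore the treewidth is 1.

Treewidth 1.
One such decomposition:
Bags: B1 = {a, c}  B2 = {b, c}
Tree: B1–B2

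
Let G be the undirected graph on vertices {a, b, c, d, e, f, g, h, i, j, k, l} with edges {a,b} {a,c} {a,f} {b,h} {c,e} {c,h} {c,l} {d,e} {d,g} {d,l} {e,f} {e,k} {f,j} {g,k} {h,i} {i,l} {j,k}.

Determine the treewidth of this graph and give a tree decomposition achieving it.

The largest bag has 4 vertices, giving width 3; this decomposition certifies tw(G) ≤ 3. For the lower bound: the 4 vertex sets {g,j,k}, {f}, {e}, {a,c,d,l} are disjoint, each induces a connected subgraph, and every pair is joined by at least one edge of G. Contracting each set to a single vertex therefore yields K_{4} as a minor, and since treewidth is minor-monotone, tw(G) ≥ tw(K_{4}) = 3. The upper and lower bounds meet at 3, so that is the treewidth.

Treewidth 3.
One optimal decomposition is:
Bags: B1 = {f, g, j, k}  B2 = {e, f, g, k}  B3 = {d, e, f, g}  B4 = {a, d, e, f}  B5 = {a, c, d, e}  B6 = {a, c, d, l}  B7 = {a, b, c, l}  B8 = {b, c, h, l}  B9 = {b, h, i, l}
Tree: B1–B2, B2–B3, B3–B4, B4–B5, B5–B6, B6–B7, B7–B8, B8–B9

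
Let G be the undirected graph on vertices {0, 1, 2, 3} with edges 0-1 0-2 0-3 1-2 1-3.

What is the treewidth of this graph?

A width-2 tree decomposition is:
Bags: B1 = {0, 1, 2}  B2 = {0, 1, 3}
Tree: B1–B2
Every bag has size at most 3, so the width is 3 − 1 = 2 and tw(G) ≤ 2. For the lower bound, the 3 vertices {0, 1, 2} are pairwise adjacent, and any tree decomposition puts a clique entirely inside one bag — forcing width ≥ 2. The upper and lower bounds meet at 2, so that is the treewidth.

2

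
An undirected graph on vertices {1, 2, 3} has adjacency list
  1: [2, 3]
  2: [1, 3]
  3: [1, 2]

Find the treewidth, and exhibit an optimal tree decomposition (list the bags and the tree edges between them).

With just one bag of size 3, the width is 3 − 1 = 2, so tw(G) ≤ 2. On the other hand G contains the 3-clique {1, 2, 3}. A clique must lie in a single bag of any decomposition, so no decomposition can have width below 2. Combining the bounds, tw(G) = 2.

Treewidth 2.
One optimal decomposition is:
Bags: B1 = {1, 2, 3}
Tree: (single bag)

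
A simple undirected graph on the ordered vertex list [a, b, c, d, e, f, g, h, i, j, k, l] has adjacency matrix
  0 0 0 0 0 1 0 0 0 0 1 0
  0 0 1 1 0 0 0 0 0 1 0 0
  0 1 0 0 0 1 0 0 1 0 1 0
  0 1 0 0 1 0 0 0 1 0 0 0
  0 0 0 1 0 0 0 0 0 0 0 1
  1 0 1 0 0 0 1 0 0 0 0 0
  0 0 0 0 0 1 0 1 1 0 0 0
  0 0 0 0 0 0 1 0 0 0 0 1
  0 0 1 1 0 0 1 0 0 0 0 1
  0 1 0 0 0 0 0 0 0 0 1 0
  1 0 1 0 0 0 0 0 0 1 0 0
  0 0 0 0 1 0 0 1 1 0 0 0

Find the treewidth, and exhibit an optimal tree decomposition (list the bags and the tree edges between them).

Each bag holds 4 vertices, so the decomposition has width 3, which upper-bounds the treewidth. For the lower bound: the 4 vertex sets {e,h,l}, {g}, {i}, {b,c,d,f} are disjoint, each induces a connected subgraph, and every pair is joined by at least one edge of G. Contracting each set to a single vertex therefore yields K_{4} as a minor, and since treewidth is minor-monotone, tw(G) ≥ tw(K_{4}) = 3. Hence tw(G) = 3 exactly.

Treewidth 3.
One optimal decomposition is:
Bags: B1 = {e, g, h, l}  B2 = {e, g, i, l}  B3 = {d, e, g, i}  B4 = {d, f, g, i}  B5 = {c, d, f, i}  B6 = {b, c, d, f}  B7 = {a, b, c, f}  B8 = {a, b, c, k}  B9 = {a, b, j, k}
Tree: B1–B2, B2–B3, B3–B4, B4–B5, B5–B6, B6–B7, B7–B8, B8–B9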